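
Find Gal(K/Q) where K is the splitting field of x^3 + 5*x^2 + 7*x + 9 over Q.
Gal(K/Q) = S_3 (symmetric group of order 6)

Compute the discriminant of x^3 + (5)*x^2 + (7)*x + (9): Δ = -1164. Since Δ is not a rational square, the Galois group is not contained in A_3; it must be the full S_3 (irreducibility of the cubic rules out anything smaller).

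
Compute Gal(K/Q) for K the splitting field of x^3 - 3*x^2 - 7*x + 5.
Gal(K/Q) = S_3 (symmetric group of order 6)

Compute the discriminant of x^3 + (-3)*x^2 + (-7)*x + (5): Δ = 3568. Since Δ is not a rational square, the Galois group is not contained in A_3; it must be the full S_3 (irreducibility of the cubic rules out anything smaller).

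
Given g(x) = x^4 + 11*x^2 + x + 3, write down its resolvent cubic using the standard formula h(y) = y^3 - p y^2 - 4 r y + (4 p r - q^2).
h(y) = y^3 - 11*y^2 - 12*y + 131

Identify coefficients: p = 11, q = 1, r = 3.
Plug into h(y) = y^3 - p y^2 - 4 r y + (4 p r - q^2):
  h(y) = y^3 - (11) y^2 - 4*(3) y + (4*(11)*(3) - (1)^2)
       = y^3 + (-11) y^2 + (-12) y + (131).
Simplifying: h(y) = y^3 - 11*y^2 - 12*y + 131.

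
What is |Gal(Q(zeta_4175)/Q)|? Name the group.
|Gal(Q(zeta_4175)/Q)| = phi(4175) = 3320; group ≅ (Z/4175Z)^* ≅ Z/20Z × Z/166Z

The n-th cyclotomic polynomial Φ_4175(x) is the minimal polynomial of zeta_4175 over Q and has degree phi(4175) = 3320. So Q(zeta_4175) is a degree-3320 Galois extension with Galois group (Z/4175Z)^*. By CRT, (Z/4175Z)^* ≅ (Z/25Z)^* × (Z/167Z)^*. Each prime-power unit group is (Z/25Z)^* ≅ Z/20Z; (Z/167Z)^* ≅ Z/166Z. Hence Gal(Q(zeta_4175)/Q) ≅ Z/20Z × Z/166Z.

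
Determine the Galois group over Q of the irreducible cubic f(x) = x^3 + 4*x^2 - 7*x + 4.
Gal(K/Q) = S_3 (symmetric group of order 6)

Compute the discriminant of x^3 + (4)*x^2 + (-7)*x + (4): Δ = -1316. Since Δ is not a rational square, the Galois group is not contained in A_3; it must be the full S_3 (irreducibility of the cubic rules out anything smaller).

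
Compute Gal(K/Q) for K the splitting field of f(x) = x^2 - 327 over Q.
Gal(K/Q) = Z/2Z (cyclic of order 2)

x^2 - 327 is irreducible over Q since 327 is not a rational square. The splitting field Q(sqrt(327)) has degree 2 over Q, and its unique nontrivial automorphism is sqrt(327) ↦ -sqrt(327). Hence Gal(Q(sqrt(327))/Q) = Z/2Z.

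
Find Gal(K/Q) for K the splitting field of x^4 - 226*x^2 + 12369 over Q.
Gal(K/Q) = V_4 (Klein four-group, Z/2Z × Z/2Z)

f factors as (x^2 - 133)(x^2 - 93), so the splitting field is K = Q(sqrt(133), sqrt(93)). The elements 133, 93, 12369 are all non-squares in Q, so sqrt(133) and sqrt(93) generate independent quadratic extensions. Thus [K:Q] = 4 and Gal(K/Q) is generated by the two order-2 automorphisms sqrt(133) ↦ -sqrt(133) and sqrt(93) ↦ -sqrt(93), giving V_4.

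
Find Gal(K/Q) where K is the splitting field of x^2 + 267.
Gal(K/Q) = Z/2Z (cyclic of order 2)

x^2 + 267 is irreducible over Q since -267 is not a rational square. The splitting field Q(sqrt(-267)) has degree 2 over Q, and its unique nontrivial automorphism is sqrt(-267) ↦ -sqrt(-267). Hence Gal(Q(sqrt(-267))/Q) = Z/2Z.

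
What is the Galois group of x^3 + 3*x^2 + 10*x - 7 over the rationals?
Gal(K/Q) = S_3 (symmetric group of order 6)

Compute the discriminant of x^3 + (3)*x^2 + (10)*x + (-7): Δ = -7447. Since Δ is not a rational square, the Galois group is not contained in A_3; it must be the full S_3 (irreducibility of the cubic rules out anything smaller).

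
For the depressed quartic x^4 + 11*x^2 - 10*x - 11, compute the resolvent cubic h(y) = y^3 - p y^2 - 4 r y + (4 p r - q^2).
h(y) = y^3 - 11*y^2 + 44*y - 584

Identify coefficients: p = 11, q = -10, r = -11.
Plug into h(y) = y^3 - p y^2 - 4 r y + (4 p r - q^2):
  h(y) = y^3 - (11) y^2 - 4*(-11) y + (4*(11)*(-11) - (-10)^2)
       = y^3 + (-11) y^2 + (44) y + (-584).
Simplifying: h(y) = y^3 - 11*y^2 + 44*y - 584.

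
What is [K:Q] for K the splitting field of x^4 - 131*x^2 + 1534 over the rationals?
[K:Q] = 4

f factors as (x^2 - 13)(x^2 - 118); the splitting field is K = Q(sqrt(13), sqrt(118)). Since 13, 118, and 1534 are all non-squares in Q, the three subfields Q(sqrt(13)), Q(sqrt(118)), Q(sqrt(1534)) are distinct degree-2 extensions, so [K:Q] = 4 (Klein four Galois group).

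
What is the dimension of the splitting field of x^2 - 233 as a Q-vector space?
[K:Q] = 2

The polynomial x^2 - 233 is irreducible over Q since 233 is not a perfect square. Its splitting field is Q(sqrt(233)), which has degree 2 over Q.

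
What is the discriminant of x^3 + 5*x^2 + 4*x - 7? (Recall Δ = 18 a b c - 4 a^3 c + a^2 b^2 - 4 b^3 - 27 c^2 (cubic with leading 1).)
Δ = -199

For x^3 + a x^2 + b x + c the discriminant is Δ = 18 a b c - 4 a^3 c + a^2 b^2 - 4 b^3 - 27 c^2.
Plug a = 5, b = 4, c = -7:
  18*(5)*(4)*(-7) - 4*(5)^3*(-7) + (5)^2*(4)^2 - 4*(4)^3 - 27*(-7)^2
  = -2520 + (3500) + 400 + (-256) + (-1323)
  = -199.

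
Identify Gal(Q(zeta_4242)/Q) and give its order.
|Gal(Q(zeta_4242)/Q)| = phi(4242) = 1200; group ≅ (Z/4242Z)^* ≅ Z/2Z × Z/6Z × Z/100Z

The n-th cyclotomic polynomial Φ_4242(x) is the minimal polynomial of zeta_4242 over Q and has degree phi(4242) = 1200. So Q(zeta_4242) is a degree-1200 Galois extension with Galois group (Z/4242Z)^*. By CRT, (Z/4242Z)^* ≅ (Z/2Z)^* × (Z/3Z)^* × (Z/7Z)^* × (Z/101Z)^*. Each prime-power unit group is (Z/2Z)^* ≅ trivial group (order 1); (Z/3Z)^* ≅ Z/2Z; (Z/7Z)^* ≅ Z/6Z; (Z/101Z)^* ≅ Z/100Z. Hence Gal(Q(zeta_4242)/Q) ≅ Z/2Z × Z/6Z × Z/100Z.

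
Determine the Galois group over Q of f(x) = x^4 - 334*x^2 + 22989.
Gal(K/Q) = V_4 (Klein four-group, Z/2Z × Z/2Z)

f factors as (x^2 - 237)(x^2 - 97), so the splitting field is K = Q(sqrt(237), sqrt(97)). The elements 237, 97, 22989 are all non-squares in Q, so sqrt(237) and sqrt(97) generate independent quadratic extensions. Thus [K:Q] = 4 and Gal(K/Q) is generated by the two order-2 automorphisms sqrt(237) ↦ -sqrt(237) and sqrt(97) ↦ -sqrt(97), giving V_4.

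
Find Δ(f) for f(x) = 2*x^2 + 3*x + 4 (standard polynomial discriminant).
Δ = -23

For a quadratic a x^2 + b x + c the discriminant is Δ = b^2 - 4ac = (3)^2 - 4*(2)*(4) = 9 - (32) = -23.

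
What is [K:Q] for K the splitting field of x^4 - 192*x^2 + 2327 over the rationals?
[K:Q] = 4

f factors as (x^2 - 13)(x^2 - 179); the splitting field is K = Q(sqrt(13), sqrt(179)). Since 13, 179, and 2327 are all non-squares in Q, the three subfields Q(sqrt(13)), Q(sqrt(179)), Q(sqrt(2327)) are distinct degree-2 extensions, so [K:Q] = 4 (Klein four Galois group).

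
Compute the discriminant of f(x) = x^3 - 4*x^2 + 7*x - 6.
Δ = -72

For x^3 + a x^2 + b x + c the discriminant is Δ = 18 a b c - 4 a^3 c + a^2 b^2 - 4 b^3 - 27 c^2.
Plug a = -4, b = 7, c = -6:
  18*(-4)*(7)*(-6) - 4*(-4)^3*(-6) + (-4)^2*(7)^2 - 4*(7)^3 - 27*(-6)^2
  = 3024 + (-1536) + 784 + (-1372) + (-972)
  = -72.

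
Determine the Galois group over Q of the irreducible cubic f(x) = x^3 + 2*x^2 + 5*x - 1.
Gal(K/Q) = S_3 (symmetric group of order 6)

Compute the discriminant of x^3 + (2)*x^2 + (5)*x + (-1): Δ = -575. Since Δ is not a rational square, the Galois group is not contained in A_3; it must be the full S_3 (irreducibility of the cubic rules out anything smaller).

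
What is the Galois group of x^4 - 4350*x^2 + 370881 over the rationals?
Gal(K/Q) = Z/2Z (cyclic of order 2)

f factors as (x^2 - 4263)(x^2 - 87), so the splitting field is K = Q(sqrt(4263), sqrt(87)). The squarefree part of 4263 is 87 and the squarefree part of 87 is also 87, so sqrt(4263) and sqrt(87) are both rational multiples of sqrt(87). Hence Q(sqrt(4263)) = Q(sqrt(87)) = Q(sqrt(87)), and the splitting field collapses to a single degree-2 extension with Galois group Z/2Z.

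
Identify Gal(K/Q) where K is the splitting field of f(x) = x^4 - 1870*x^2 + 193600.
Gal(K/Q) = Z/2Z (cyclic of order 2)

f factors as (x^2 - 1760)(x^2 - 110), so the splitting field is K = Q(sqrt(1760), sqrt(110)). The squarefree part of 1760 is 110 and the squarefree part of 110 is also 110, so sqrt(1760) and sqrt(110) are both rational multiples of sqrt(110). Hence Q(sqrt(1760)) = Q(sqrt(110)) = Q(sqrt(110)), and the splitting field collapses to a single degree-2 extension with Galois group Z/2Z.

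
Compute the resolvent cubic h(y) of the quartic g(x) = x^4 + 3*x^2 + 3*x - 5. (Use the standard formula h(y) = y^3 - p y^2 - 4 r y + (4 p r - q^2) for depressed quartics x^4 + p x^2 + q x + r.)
h(y) = y^3 - 3*y^2 + 20*y - 69

Identify coefficients: p = 3, q = 3, r = -5.
Plug into h(y) = y^3 - p y^2 - 4 r y + (4 p r - q^2):
  h(y) = y^3 - (3) y^2 - 4*(-5) y + (4*(3)*(-5) - (3)^2)
       = y^3 + (-3) y^2 + (20) y + (-69).
Simplifying: h(y) = y^3 - 3*y^2 + 20*y - 69.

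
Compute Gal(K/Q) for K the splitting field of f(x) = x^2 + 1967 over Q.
Gal(K/Q) = Z/2Z (cyclic of order 2)

x^2 + 1967 is irreducible over Q since -1967 is not a rational square. The splitting field Q(sqrt(-1967)) has degree 2 over Q, and its unique nontrivial automorphism is sqrt(-1967) ↦ -sqrt(-1967). Hence Gal(Q(sqrt(-1967))/Q) = Z/2Z.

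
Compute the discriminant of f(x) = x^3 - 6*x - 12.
Δ = -3024

For a depressed cubic x^3 + p x + q the discriminant is Δ = -4 p^3 - 27 q^2 = -4*(-6)^3 - 27*(-12)^2 = 864 - 3888 = -3024.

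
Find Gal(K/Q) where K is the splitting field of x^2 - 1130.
Gal(K/Q) = Z/2Z (cyclic of order 2)

x^2 - 1130 is irreducible over Q since 1130 is not a rational square. The splitting field Q(sqrt(1130)) has degree 2 over Q, and its unique nontrivial automorphism is sqrt(1130) ↦ -sqrt(1130). Hence Gal(Q(sqrt(1130))/Q) = Z/2Z.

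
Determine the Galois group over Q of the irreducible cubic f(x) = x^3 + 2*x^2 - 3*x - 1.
Gal(K/Q) = S_3 (symmetric group of order 6)

Compute the discriminant of x^3 + (2)*x^2 + (-3)*x + (-1): Δ = 257. Since Δ is not a rational square, the Galois group is not contained in A_3; it must be the full S_3 (irreducibility of the cubic rules out anything smaller).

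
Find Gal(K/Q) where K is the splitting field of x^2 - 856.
Gal(K/Q) = Z/2Z (cyclic of order 2)

x^2 - 856 is irreducible over Q since 856 is not a rational square. The splitting field Q(sqrt(856)) has degree 2 over Q, and its unique nontrivial automorphism is sqrt(856) ↦ -sqrt(856). Hence Gal(Q(sqrt(856))/Q) = Z/2Z.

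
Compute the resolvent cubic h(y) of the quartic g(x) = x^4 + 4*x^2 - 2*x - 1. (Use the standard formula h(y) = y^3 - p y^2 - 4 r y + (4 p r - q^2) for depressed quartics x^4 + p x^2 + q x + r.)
h(y) = y^3 - 4*y^2 + 4*y - 20

Identify coefficients: p = 4, q = -2, r = -1.
Plug into h(y) = y^3 - p y^2 - 4 r y + (4 p r - q^2):
  h(y) = y^3 - (4) y^2 - 4*(-1) y + (4*(4)*(-1) - (-2)^2)
       = y^3 + (-4) y^2 + (4) y + (-20).
Simplifying: h(y) = y^3 - 4*y^2 + 4*y - 20.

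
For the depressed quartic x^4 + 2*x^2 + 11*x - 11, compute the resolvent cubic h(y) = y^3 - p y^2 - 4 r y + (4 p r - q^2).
h(y) = y^3 - 2*y^2 + 44*y - 209

Identify coefficients: p = 2, q = 11, r = -11.
Plug into h(y) = y^3 - p y^2 - 4 r y + (4 p r - q^2):
  h(y) = y^3 - (2) y^2 - 4*(-11) y + (4*(2)*(-11) - (11)^2)
       = y^3 + (-2) y^2 + (44) y + (-209).
Simplifying: h(y) = y^3 - 2*y^2 + 44*y - 209.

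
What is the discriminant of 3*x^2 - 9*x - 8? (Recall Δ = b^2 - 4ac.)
Δ = 177

For a quadratic a x^2 + b x + c the discriminant is Δ = b^2 - 4ac = (-9)^2 - 4*(3)*(-8) = 81 - (-96) = 177.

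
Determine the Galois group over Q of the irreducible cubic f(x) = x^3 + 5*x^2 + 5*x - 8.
Gal(K/Q) = S_3 (symmetric group of order 6)

Compute the discriminant of x^3 + (5)*x^2 + (5)*x + (-8): Δ = -1203. Since Δ is not a rational square, the Galois group is not contained in A_3; it must be the full S_3 (irreducibility of the cubic rules out anything smaller).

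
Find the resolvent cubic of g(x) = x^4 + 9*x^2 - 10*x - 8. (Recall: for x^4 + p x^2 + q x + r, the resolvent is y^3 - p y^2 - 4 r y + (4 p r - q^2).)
h(y) = y^3 - 9*y^2 + 32*y - 388

Identify coefficients: p = 9, q = -10, r = -8.
Plug into h(y) = y^3 - p y^2 - 4 r y + (4 p r - q^2):
  h(y) = y^3 - (9) y^2 - 4*(-8) y + (4*(9)*(-8) - (-10)^2)
       = y^3 + (-9) y^2 + (32) y + (-388).
Simplifying: h(y) = y^3 - 9*y^2 + 32*y - 388.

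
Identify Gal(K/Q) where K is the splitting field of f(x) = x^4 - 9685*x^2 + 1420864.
Gal(K/Q) = Z/2Z (cyclic of order 2)

f factors as (x^2 - 9536)(x^2 - 149), so the splitting field is K = Q(sqrt(9536), sqrt(149)). The squarefree part of 9536 is 149 and the squarefree part of 149 is also 149, so sqrt(9536) and sqrt(149) are both rational multiples of sqrt(149). Hence Q(sqrt(9536)) = Q(sqrt(149)) = Q(sqrt(149)), and the splitting field collapses to a single degree-2 extension with Galois group Z/2Z.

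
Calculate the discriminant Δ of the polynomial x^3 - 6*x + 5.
Δ = 189

For a depressed cubic x^3 + p x + q the discriminant is Δ = -4 p^3 - 27 q^2 = -4*(-6)^3 - 27*(5)^2 = 864 - 675 = 189.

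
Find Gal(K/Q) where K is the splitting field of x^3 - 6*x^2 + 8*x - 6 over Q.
Gal(K/Q) = S_3 (symmetric group of order 6)

Compute the discriminant of x^3 + (-6)*x^2 + (8)*x + (-6): Δ = -716. Since Δ is not a rational square, the Galois group is not contained in A_3; it must be the full S_3 (irreducibility of the cubic rules out anything smaller).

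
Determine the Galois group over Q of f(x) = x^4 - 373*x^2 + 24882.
Gal(K/Q) = V_4 (Klein four-group, Z/2Z × Z/2Z)

f factors as (x^2 - 286)(x^2 - 87), so the splitting field is K = Q(sqrt(286), sqrt(87)). The elements 286, 87, 24882 are all non-squares in Q, so sqrt(286) and sqrt(87) generate independent quadratic extensions. Thus [K:Q] = 4 and Gal(K/Q) is generated by the two order-2 automorphisms sqrt(286) ↦ -sqrt(286) and sqrt(87) ↦ -sqrt(87), giving V_4.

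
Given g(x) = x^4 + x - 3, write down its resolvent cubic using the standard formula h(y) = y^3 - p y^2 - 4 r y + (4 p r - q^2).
h(y) = y^3 + 12*y - 1

Identify coefficients: p = 0, q = 1, r = -3.
Plug into h(y) = y^3 - p y^2 - 4 r y + (4 p r - q^2):
  h(y) = y^3 - (0) y^2 - 4*(-3) y + (4*(0)*(-3) - (1)^2)
       = y^3 + (0) y^2 + (12) y + (-1).
Simplifying: h(y) = y^3 + 12*y - 1.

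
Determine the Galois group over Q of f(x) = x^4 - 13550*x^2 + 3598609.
Gal(K/Q) = Z/2Z (cyclic of order 2)

f factors as (x^2 - 13279)(x^2 - 271), so the splitting field is K = Q(sqrt(13279), sqrt(271)). The squarefree part of 13279 is 271 and the squarefree part of 271 is also 271, so sqrt(13279) and sqrt(271) are both rational multiples of sqrt(271). Hence Q(sqrt(13279)) = Q(sqrt(271)) = Q(sqrt(271)), and the splitting field collapses to a single degree-2 extension with Galois group Z/2Z.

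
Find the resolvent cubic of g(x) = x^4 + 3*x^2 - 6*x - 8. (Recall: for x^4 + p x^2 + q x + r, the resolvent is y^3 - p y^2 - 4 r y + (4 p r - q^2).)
h(y) = y^3 - 3*y^2 + 32*y - 132

Identify coefficients: p = 3, q = -6, r = -8.
Plug into h(y) = y^3 - p y^2 - 4 r y + (4 p r - q^2):
  h(y) = y^3 - (3) y^2 - 4*(-8) y + (4*(3)*(-8) - (-6)^2)
       = y^3 + (-3) y^2 + (32) y + (-132).
Simplifying: h(y) = y^3 - 3*y^2 + 32*y - 132.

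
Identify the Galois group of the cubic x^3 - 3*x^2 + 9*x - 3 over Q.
Gal(K/Q) = S_3 (symmetric group of order 6)

Compute the discriminant of x^3 + (-3)*x^2 + (9)*x + (-3): Δ = -1296. Since Δ is not a rational square, the Galois group is not contained in A_3; it must be the full S_3 (irreducibility of the cubic rules out anything smaller).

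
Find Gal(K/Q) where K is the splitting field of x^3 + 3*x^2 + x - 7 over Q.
Gal(K/Q) = S_3 (symmetric group of order 6)

Compute the discriminant of x^3 + (3)*x^2 + (1)*x + (-7): Δ = -940. Since Δ is not a rational square, the Galois group is not contained in A_3; it must be the full S_3 (irreducibility of the cubic rules out anything smaller).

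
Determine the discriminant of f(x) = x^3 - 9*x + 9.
Δ = 729

For a depressed cubic x^3 + p x + q the discriminant is Δ = -4 p^3 - 27 q^2 = -4*(-9)^3 - 27*(9)^2 = 2916 - 2187 = 729.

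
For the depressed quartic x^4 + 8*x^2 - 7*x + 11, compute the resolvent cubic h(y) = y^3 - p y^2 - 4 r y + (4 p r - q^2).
h(y) = y^3 - 8*y^2 - 44*y + 303

Identify coefficients: p = 8, q = -7, r = 11.
Plug into h(y) = y^3 - p y^2 - 4 r y + (4 p r - q^2):
  h(y) = y^3 - (8) y^2 - 4*(11) y + (4*(8)*(11) - (-7)^2)
       = y^3 + (-8) y^2 + (-44) y + (303).
Simplifying: h(y) = y^3 - 8*y^2 - 44*y + 303.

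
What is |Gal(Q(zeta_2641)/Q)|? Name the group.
|Gal(Q(zeta_2641)/Q)| = phi(2641) = 2484; group ≅ (Z/2641Z)^* ≅ Z/18Z × Z/138Z

The n-th cyclotomic polynomial Φ_2641(x) is the minimal polynomial of zeta_2641 over Q and has degree phi(2641) = 2484. So Q(zeta_2641) is a degree-2484 Galois extension with Galois group (Z/2641Z)^*. By CRT, (Z/2641Z)^* ≅ (Z/19Z)^* × (Z/139Z)^*. Each prime-power unit group is (Z/19Z)^* ≅ Z/18Z; (Z/139Z)^* ≅ Z/138Z. Hence Gal(Q(zeta_2641)/Q) ≅ Z/18Z × Z/138Z.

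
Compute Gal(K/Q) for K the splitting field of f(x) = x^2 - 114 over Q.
Gal(K/Q) = Z/2Z (cyclic of order 2)

x^2 - 114 is irreducible over Q since 114 is not a rational square. The splitting field Q(sqrt(114)) has degree 2 over Q, and its unique nontrivial automorphism is sqrt(114) ↦ -sqrt(114). Hence Gal(Q(sqrt(114))/Q) = Z/2Z.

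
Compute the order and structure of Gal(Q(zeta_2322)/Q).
|Gal(Q(zeta_2322)/Q)| = phi(2322) = 756; group ≅ (Z/2322Z)^* ≅ Z/18Z × Z/42Z

The n-th cyclotomic polynomial Φ_2322(x) is the minimal polynomial of zeta_2322 over Q and has degree phi(2322) = 756. So Q(zeta_2322) is a degree-756 Galois extension with Galois group (Z/2322Z)^*. By CRT, (Z/2322Z)^* ≅ (Z/2Z)^* × (Z/27Z)^* × (Z/43Z)^*. Each prime-power unit group is (Z/2Z)^* ≅ trivial group (order 1); (Z/27Z)^* ≅ Z/18Z; (Z/43Z)^* ≅ Z/42Z. Hence Gal(Q(zeta_2322)/Q) ≅ Z/18Z × Z/42Z.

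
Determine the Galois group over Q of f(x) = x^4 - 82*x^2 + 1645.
Gal(K/Q) = V_4 (Klein four-group, Z/2Z × Z/2Z)

f factors as (x^2 - 47)(x^2 - 35), so the splitting field is K = Q(sqrt(47), sqrt(35)). The elements 47, 35, 1645 are all non-squares in Q, so sqrt(47) and sqrt(35) generate independent quadratic extensions. Thus [K:Q] = 4 and Gal(K/Q) is generated by the two order-2 automorphisms sqrt(47) ↦ -sqrt(47) and sqrt(35) ↦ -sqrt(35), giving V_4.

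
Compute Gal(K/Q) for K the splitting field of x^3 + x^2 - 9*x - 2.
Gal(K/Q) = S_3 (symmetric group of order 6)

Compute the discriminant of x^3 + (1)*x^2 + (-9)*x + (-2): Δ = 3221. Since Δ is not a rational square, the Galois group is not contained in A_3; it must be the full S_3 (irreducibility of the cubic rules out anything smaller).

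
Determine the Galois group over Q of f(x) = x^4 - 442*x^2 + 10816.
Gal(K/Q) = Z/2Z (cyclic of order 2)

f factors as (x^2 - 26)(x^2 - 416), so the splitting field is K = Q(sqrt(26), sqrt(416)). The squarefree part of 26 is 26 and the squarefree part of 416 is also 26, so sqrt(26) and sqrt(416) are both rational multiples of sqrt(26). Hence Q(sqrt(26)) = Q(sqrt(416)) = Q(sqrt(26)), and the splitting field collapses to a single degree-2 extension with Galois group Z/2Z.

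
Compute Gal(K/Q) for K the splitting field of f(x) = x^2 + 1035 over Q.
Gal(K/Q) = Z/2Z (cyclic of order 2)

x^2 + 1035 is irreducible over Q since -1035 is not a rational square. The splitting field Q(sqrt(-1035)) has degree 2 over Q, and its unique nontrivial automorphism is sqrt(-1035) ↦ -sqrt(-1035). Hence Gal(Q(sqrt(-1035))/Q) = Z/2Z.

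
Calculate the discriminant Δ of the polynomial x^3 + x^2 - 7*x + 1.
Δ = 1264

For x^3 + a x^2 + b x + c the discriminant is Δ = 18 a b c - 4 a^3 c + a^2 b^2 - 4 b^3 - 27 c^2.
Plug a = 1, b = -7, c = 1:
  18*(1)*(-7)*(1) - 4*(1)^3*(1) + (1)^2*(-7)^2 - 4*(-7)^3 - 27*(1)^2
  = -126 + (-4) + 49 + (1372) + (-27)
  = 1264.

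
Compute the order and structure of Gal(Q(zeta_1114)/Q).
|Gal(Q(zeta_1114)/Q)| = phi(1114) = 556; group ≅ (Z/1114Z)^* ≅ Z/556Z

The n-th cyclotomic polynomial Φ_1114(x) is the minimal polynomial of zeta_1114 over Q and has degree phi(1114) = 556. So Q(zeta_1114) is a degree-556 Galois extension with Galois group (Z/1114Z)^*. By CRT, (Z/1114Z)^* ≅ (Z/2Z)^* × (Z/557Z)^*. Each prime-power unit group is (Z/2Z)^* ≅ trivial group (order 1); (Z/557Z)^* ≅ Z/556Z. Hence Gal(Q(zeta_1114)/Q) ≅ Z/556Z.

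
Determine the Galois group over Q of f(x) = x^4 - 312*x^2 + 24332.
Gal(K/Q) = V_4 (Klein four-group, Z/2Z × Z/2Z)

f factors as (x^2 - 154)(x^2 - 158), so the splitting field is K = Q(sqrt(154), sqrt(158)). The elements 154, 158, 24332 are all non-squares in Q, so sqrt(154) and sqrt(158) generate independent quadratic extensions. Thus [K:Q] = 4 and Gal(K/Q) is generated by the two order-2 automorphisms sqrt(154) ↦ -sqrt(154) and sqrt(158) ↦ -sqrt(158), giving V_4.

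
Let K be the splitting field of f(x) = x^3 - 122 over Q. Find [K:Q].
[K:Q] = 6

x^3 - 122 has one real root r = 122^(1/3) and two complex roots r*zeta_3, r*zeta_3^2 where zeta_3 = e^(2*pi*i/3). The splitting field is Q(r, zeta_3). [Q(r):Q] = 3 and [Q(zeta_3):Q] = 2 with gcd = 1, so [Q(r, zeta_3):Q] = 3 * 2 = 6.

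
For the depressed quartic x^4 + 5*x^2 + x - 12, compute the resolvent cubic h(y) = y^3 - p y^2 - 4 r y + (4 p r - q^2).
h(y) = y^3 - 5*y^2 + 48*y - 241

Identify coefficients: p = 5, q = 1, r = -12.
Plug into h(y) = y^3 - p y^2 - 4 r y + (4 p r - q^2):
  h(y) = y^3 - (5) y^2 - 4*(-12) y + (4*(5)*(-12) - (1)^2)
       = y^3 + (-5) y^2 + (48) y + (-241).
Simplifying: h(y) = y^3 - 5*y^2 + 48*y - 241.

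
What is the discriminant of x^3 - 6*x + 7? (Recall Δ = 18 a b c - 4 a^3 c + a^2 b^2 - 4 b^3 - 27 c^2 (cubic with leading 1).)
Δ = -459

For x^3 + a x^2 + b x + c the discriminant is Δ = 18 a b c - 4 a^3 c + a^2 b^2 - 4 b^3 - 27 c^2.
Plug a = 0, b = -6, c = 7:
  18*(0)*(-6)*(7) - 4*(0)^3*(7) + (0)^2*(-6)^2 - 4*(-6)^3 - 27*(7)^2
  = 0 + (0) + 0 + (864) + (-1323)
  = -459.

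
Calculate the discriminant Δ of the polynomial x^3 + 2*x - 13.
Δ = -4595

For a depressed cubic x^3 + p x + q the discriminant is Δ = -4 p^3 - 27 q^2 = -4*(2)^3 - 27*(-13)^2 = -32 - 4563 = -4595.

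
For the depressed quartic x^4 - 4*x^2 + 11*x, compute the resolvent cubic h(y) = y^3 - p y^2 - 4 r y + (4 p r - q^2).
h(y) = y^3 + 4*y^2 - 121

Identify coefficients: p = -4, q = 11, r = 0.
Plug into h(y) = y^3 - p y^2 - 4 r y + (4 p r - q^2):
  h(y) = y^3 - (-4) y^2 - 4*(0) y + (4*(-4)*(0) - (11)^2)
       = y^3 + (4) y^2 + (0) y + (-121).
Simplifying: h(y) = y^3 + 4*y^2 - 121.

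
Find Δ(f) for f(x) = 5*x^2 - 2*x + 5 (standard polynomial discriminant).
Δ = -96

For a quadratic a x^2 + b x + c the discriminant is Δ = b^2 - 4ac = (-2)^2 - 4*(5)*(5) = 4 - (100) = -96.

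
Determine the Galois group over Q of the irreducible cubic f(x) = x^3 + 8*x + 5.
Gal(K/Q) = S_3 (symmetric group of order 6)

Compute the discriminant of x^3 + (0)*x^2 + (8)*x + (5): Δ = -2723. Since Δ is not a rational square, the Galois group is not contained in A_3; it must be the full S_3 (irreducibility of the cubic rules out anything smaller).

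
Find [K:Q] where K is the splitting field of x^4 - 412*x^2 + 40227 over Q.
[K:Q] = 4

f factors as (x^2 - 159)(x^2 - 253); the splitting field is K = Q(sqrt(159), sqrt(253)). Since 159, 253, and 40227 are all non-squares in Q, the three subfields Q(sqrt(159)), Q(sqrt(253)), Q(sqrt(40227)) are distinct degree-2 extensions, so [K:Q] = 4 (Klein four Galois group).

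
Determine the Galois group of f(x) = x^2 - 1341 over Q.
Gal(K/Q) = Z/2Z (cyclic of order 2)

x^2 - 1341 is irreducible over Q since 1341 is not a rational square. The splitting field Q(sqrt(1341)) has degree 2 over Q, and its unique nontrivial automorphism is sqrt(1341) ↦ -sqrt(1341). Hence Gal(Q(sqrt(1341))/Q) = Z/2Z.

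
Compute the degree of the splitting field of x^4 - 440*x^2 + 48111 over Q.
[K:Q] = 4

f factors as (x^2 - 203)(x^2 - 237); the splitting field is K = Q(sqrt(203), sqrt(237)). Since 203, 237, and 48111 are all non-squares in Q, the three subfields Q(sqrt(203)), Q(sqrt(237)), Q(sqrt(48111)) are distinct degree-2 extensions, so [K:Q] = 4 (Klein four Galois group).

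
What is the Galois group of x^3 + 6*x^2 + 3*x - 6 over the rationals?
Gal(K/Q) = S_3 (symmetric group of order 6)

Compute the discriminant of x^3 + (6)*x^2 + (3)*x + (-6): Δ = 2484. Since Δ is not a rational square, the Galois group is not contained in A_3; it must be the full S_3 (irreducibility of the cubic rules out anything smaller).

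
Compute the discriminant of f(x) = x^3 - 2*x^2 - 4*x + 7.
Δ = 229

For x^3 + a x^2 + b x + c the discriminant is Δ = 18 a b c - 4 a^3 c + a^2 b^2 - 4 b^3 - 27 c^2.
Plug a = -2, b = -4, c = 7:
  18*(-2)*(-4)*(7) - 4*(-2)^3*(7) + (-2)^2*(-4)^2 - 4*(-4)^3 - 27*(7)^2
  = 1008 + (224) + 64 + (256) + (-1323)
  = 229.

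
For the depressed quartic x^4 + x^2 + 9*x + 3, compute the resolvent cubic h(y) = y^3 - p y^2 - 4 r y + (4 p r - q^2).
h(y) = y^3 - y^2 - 12*y - 69

Identify coefficients: p = 1, q = 9, r = 3.
Plug into h(y) = y^3 - p y^2 - 4 r y + (4 p r - q^2):
  h(y) = y^3 - (1) y^2 - 4*(3) y + (4*(1)*(3) - (9)^2)
       = y^3 + (-1) y^2 + (-12) y + (-69).
Simplifying: h(y) = y^3 - y^2 - 12*y - 69.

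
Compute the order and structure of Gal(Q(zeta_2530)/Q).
|Gal(Q(zeta_2530)/Q)| = phi(2530) = 880; group ≅ (Z/2530Z)^* ≅ Z/4Z × Z/10Z × Z/22Z

The n-th cyclotomic polynomial Φ_2530(x) is the minimal polynomial of zeta_2530 over Q and has degree phi(2530) = 880. So Q(zeta_2530) is a degree-880 Galois extension with Galois group (Z/2530Z)^*. By CRT, (Z/2530Z)^* ≅ (Z/2Z)^* × (Z/5Z)^* × (Z/11Z)^* × (Z/23Z)^*. Each prime-power unit group is (Z/2Z)^* ≅ trivial group (order 1); (Z/5Z)^* ≅ Z/4Z; (Z/11Z)^* ≅ Z/10Z; (Z/23Z)^* ≅ Z/22Z. Hence Gal(Q(zeta_2530)/Q) ≅ Z/4Z × Z/10Z × Z/22Z.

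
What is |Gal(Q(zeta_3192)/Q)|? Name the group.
|Gal(Q(zeta_3192)/Q)| = phi(3192) = 864; group ≅ (Z/3192Z)^* ≅ Z/2Z × Z/2Z × Z/2Z × Z/6Z × Z/18Z

The n-th cyclotomic polynomial Φ_3192(x) is the minimal polynomial of zeta_3192 over Q and has degree phi(3192) = 864. So Q(zeta_3192) is a degree-864 Galois extension with Galois group (Z/3192Z)^*. By CRT, (Z/3192Z)^* ≅ (Z/8Z)^* × (Z/3Z)^* × (Z/7Z)^* × (Z/19Z)^*. Each prime-power unit group is (Z/8Z)^* ≅ Z/2Z × Z/2Z; (Z/3Z)^* ≅ Z/2Z; (Z/7Z)^* ≅ Z/6Z; (Z/19Z)^* ≅ Z/18Z. Hence Gal(Q(zeta_3192)/Q) ≅ Z/2Z × Z/2Z × Z/2Z × Z/6Z × Z/18Z.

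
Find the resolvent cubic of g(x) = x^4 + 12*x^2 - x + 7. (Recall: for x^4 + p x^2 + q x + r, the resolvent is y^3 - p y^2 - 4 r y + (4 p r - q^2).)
h(y) = y^3 - 12*y^2 - 28*y + 335

Identify coefficients: p = 12, q = -1, r = 7.
Plug into h(y) = y^3 - p y^2 - 4 r y + (4 p r - q^2):
  h(y) = y^3 - (12) y^2 - 4*(7) y + (4*(12)*(7) - (-1)^2)
       = y^3 + (-12) y^2 + (-28) y + (335).
Simplifying: h(y) = y^3 - 12*y^2 - 28*y + 335.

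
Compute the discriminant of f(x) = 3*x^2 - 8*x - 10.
Δ = 184

For a quadratic a x^2 + b x + c the discriminant is Δ = b^2 - 4ac = (-8)^2 - 4*(3)*(-10) = 64 - (-120) = 184.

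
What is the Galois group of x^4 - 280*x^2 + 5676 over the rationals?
Gal(K/Q) = V_4 (Klein four-group, Z/2Z × Z/2Z)

f factors as (x^2 - 22)(x^2 - 258), so the splitting field is K = Q(sqrt(22), sqrt(258)). The elements 22, 258, 5676 are all non-squares in Q, so sqrt(22) and sqrt(258) generate independent quadratic extensions. Thus [K:Q] = 4 and Gal(K/Q) is generated by the two order-2 automorphisms sqrt(22) ↦ -sqrt(22) and sqrt(258) ↦ -sqrt(258), giving V_4.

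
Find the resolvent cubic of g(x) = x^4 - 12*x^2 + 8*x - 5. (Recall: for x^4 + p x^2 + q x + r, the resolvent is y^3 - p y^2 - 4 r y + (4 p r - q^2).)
h(y) = y^3 + 12*y^2 + 20*y + 176

Identify coefficients: p = -12, q = 8, r = -5.
Plug into h(y) = y^3 - p y^2 - 4 r y + (4 p r - q^2):
  h(y) = y^3 - (-12) y^2 - 4*(-5) y + (4*(-12)*(-5) - (8)^2)
       = y^3 + (12) y^2 + (20) y + (176).
Simplifying: h(y) = y^3 + 12*y^2 + 20*y + 176.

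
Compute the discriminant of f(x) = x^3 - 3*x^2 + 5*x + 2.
Δ = -707

For x^3 + a x^2 + b x + c the discriminant is Δ = 18 a b c - 4 a^3 c + a^2 b^2 - 4 b^3 - 27 c^2.
Plug a = -3, b = 5, c = 2:
  18*(-3)*(5)*(2) - 4*(-3)^3*(2) + (-3)^2*(5)^2 - 4*(5)^3 - 27*(2)^2
  = -540 + (216) + 225 + (-500) + (-108)
  = -707.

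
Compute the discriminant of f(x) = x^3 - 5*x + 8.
Δ = -1228

For a depressed cubic x^3 + p x + q the discriminant is Δ = -4 p^3 - 27 q^2 = -4*(-5)^3 - 27*(8)^2 = 500 - 1728 = -1228.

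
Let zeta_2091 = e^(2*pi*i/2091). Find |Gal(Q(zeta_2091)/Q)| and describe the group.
|Gal(Q(zeta_2091)/Q)| = phi(2091) = 1280; group ≅ (Z/2091Z)^* ≅ Z/2Z × Z/16Z × Z/40Z

The n-th cyclotomic polynomial Φ_2091(x) is the minimal polynomial of zeta_2091 over Q and has degree phi(2091) = 1280. So Q(zeta_2091) is a degree-1280 Galois extension with Galois group (Z/2091Z)^*. By CRT, (Z/2091Z)^* ≅ (Z/3Z)^* × (Z/17Z)^* × (Z/41Z)^*. Each prime-power unit group is (Z/3Z)^* ≅ Z/2Z; (Z/17Z)^* ≅ Z/16Z; (Z/41Z)^* ≅ Z/40Z. Hence Gal(Q(zeta_2091)/Q) ≅ Z/2Z × Z/16Z × Z/40Z.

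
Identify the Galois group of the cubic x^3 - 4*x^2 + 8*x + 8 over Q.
Gal(K/Q) = S_3 (symmetric group of order 6)

Compute the discriminant of x^3 + (-4)*x^2 + (8)*x + (8): Δ = -5312. Since Δ is not a rational square, the Galois group is not contained in A_3; it must be the full S_3 (irreducibility of the cubic rules out anything smaller).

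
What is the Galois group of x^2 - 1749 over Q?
Gal(K/Q) = Z/2Z (cyclic of order 2)

x^2 - 1749 is irreducible over Q since 1749 is not a rational square. The splitting field Q(sqrt(1749)) has degree 2 over Q, and its unique nontrivial automorphism is sqrt(1749) ↦ -sqrt(1749). Hence Gal(Q(sqrt(1749))/Q) = Z/2Z.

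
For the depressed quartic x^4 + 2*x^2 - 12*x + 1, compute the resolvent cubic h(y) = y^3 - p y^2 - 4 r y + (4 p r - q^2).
h(y) = y^3 - 2*y^2 - 4*y - 136

Identify coefficients: p = 2, q = -12, r = 1.
Plug into h(y) = y^3 - p y^2 - 4 r y + (4 p r - q^2):
  h(y) = y^3 - (2) y^2 - 4*(1) y + (4*(2)*(1) - (-12)^2)
       = y^3 + (-2) y^2 + (-4) y + (-136).
Simplifying: h(y) = y^3 - 2*y^2 - 4*y - 136.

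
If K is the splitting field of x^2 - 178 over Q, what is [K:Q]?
[K:Q] = 2

The polynomial x^2 - 178 is irreducible over Q since 178 is not a perfect square. Its splitting field is Q(sqrt(178)), which has degree 2 over Q.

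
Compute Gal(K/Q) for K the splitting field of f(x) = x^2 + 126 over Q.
Gal(K/Q) = Z/2Z (cyclic of order 2)

x^2 + 126 is irreducible over Q since -126 is not a rational square. The splitting field Q(sqrt(-126)) has degree 2 over Q, and its unique nontrivial automorphism is sqrt(-126) ↦ -sqrt(-126). Hence Gal(Q(sqrt(-126))/Q) = Z/2Z.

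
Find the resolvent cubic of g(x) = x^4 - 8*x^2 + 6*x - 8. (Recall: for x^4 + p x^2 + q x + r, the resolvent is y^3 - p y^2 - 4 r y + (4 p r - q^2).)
h(y) = y^3 + 8*y^2 + 32*y + 220

Identify coefficients: p = -8, q = 6, r = -8.
Plug into h(y) = y^3 - p y^2 - 4 r y + (4 p r - q^2):
  h(y) = y^3 - (-8) y^2 - 4*(-8) y + (4*(-8)*(-8) - (6)^2)
       = y^3 + (8) y^2 + (32) y + (220).
Simplifying: h(y) = y^3 + 8*y^2 + 32*y + 220.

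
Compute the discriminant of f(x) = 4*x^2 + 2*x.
Δ = 4

For a quadratic a x^2 + b x + c the discriminant is Δ = b^2 - 4ac = (2)^2 - 4*(4)*(0) = 4 - (0) = 4.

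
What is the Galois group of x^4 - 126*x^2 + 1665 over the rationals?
Gal(K/Q) = V_4 (Klein four-group, Z/2Z × Z/2Z)

f factors as (x^2 - 111)(x^2 - 15), so the splitting field is K = Q(sqrt(111), sqrt(15)). The elements 111, 15, 1665 are all non-squares in Q, so sqrt(111) and sqrt(15) generate independent quadratic extensions. Thus [K:Q] = 4 and Gal(K/Q) is generated by the two order-2 automorphisms sqrt(111) ↦ -sqrt(111) and sqrt(15) ↦ -sqrt(15), giving V_4.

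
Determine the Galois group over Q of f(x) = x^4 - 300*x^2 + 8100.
Gal(K/Q) = Z/2Z (cyclic of order 2)

f factors as (x^2 - 270)(x^2 - 30), so the splitting field is K = Q(sqrt(270), sqrt(30)). The squarefree part of 270 is 30 and the squarefree part of 30 is also 30, so sqrt(270) and sqrt(30) are both rational multiples of sqrt(30). Hence Q(sqrt(270)) = Q(sqrt(30)) = Q(sqrt(30)), and the splitting field collapses to a single degree-2 extension with Galois group Z/2Z.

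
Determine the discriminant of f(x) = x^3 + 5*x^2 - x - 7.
Δ = 2836

For x^3 + a x^2 + b x + c the discriminant is Δ = 18 a b c - 4 a^3 c + a^2 b^2 - 4 b^3 - 27 c^2.
Plug a = 5, b = -1, c = -7:
  18*(5)*(-1)*(-7) - 4*(5)^3*(-7) + (5)^2*(-1)^2 - 4*(-1)^3 - 27*(-7)^2
  = 630 + (3500) + 25 + (4) + (-1323)
  = 2836.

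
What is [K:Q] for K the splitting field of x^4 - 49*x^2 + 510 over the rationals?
[K:Q] = 4

f factors as (x^2 - 34)(x^2 - 15); the splitting field is K = Q(sqrt(34), sqrt(15)). Since 34, 15, and 510 are all non-squares in Q, the three subfields Q(sqrt(34)), Q(sqrt(15)), Q(sqrt(510)) are distinct degree-2 extensions, so [K:Q] = 4 (Klein four Galois group).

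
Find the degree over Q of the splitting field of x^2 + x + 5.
[K:Q] = 2

The discriminant of x^2 + (1)*x + (5) is b^2 - 4c = 1 - (20) = -19. Since -19 is not a perfect square in Q, the polynomial is irreducible over Q. Its two roots generate a degree-2 extension, so [K:Q] = 2.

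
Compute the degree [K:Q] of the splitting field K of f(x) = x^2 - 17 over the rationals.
[K:Q] = 2

The polynomial x^2 - 17 is irreducible over Q since 17 is not a perfect square. Its splitting field is Q(sqrt(17)), which has degree 2 over Q.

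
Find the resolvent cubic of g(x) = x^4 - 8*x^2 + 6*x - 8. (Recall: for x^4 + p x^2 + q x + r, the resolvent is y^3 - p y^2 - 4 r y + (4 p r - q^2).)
h(y) = y^3 + 8*y^2 + 32*y + 220

Identify coefficients: p = -8, q = 6, r = -8.
Plug into h(y) = y^3 - p y^2 - 4 r y + (4 p r - q^2):
  h(y) = y^3 - (-8) y^2 - 4*(-8) y + (4*(-8)*(-8) - (6)^2)
       = y^3 + (8) y^2 + (32) y + (220).
Simplifying: h(y) = y^3 + 8*y^2 + 32*y + 220.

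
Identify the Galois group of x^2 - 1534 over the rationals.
Gal(K/Q) = Z/2Z (cyclic of order 2)

x^2 - 1534 is irreducible over Q since 1534 is not a rational square. The splitting field Q(sqrt(1534)) has degree 2 over Q, and its unique nontrivial automorphism is sqrt(1534) ↦ -sqrt(1534). Hence Gal(Q(sqrt(1534))/Q) = Z/2Z.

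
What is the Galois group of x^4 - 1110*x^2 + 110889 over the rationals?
Gal(K/Q) = Z/2Z (cyclic of order 2)

f factors as (x^2 - 999)(x^2 - 111), so the splitting field is K = Q(sqrt(999), sqrt(111)). The squarefree part of 999 is 111 and the squarefree part of 111 is also 111, so sqrt(999) and sqrt(111) are both rational multiples of sqrt(111). Hence Q(sqrt(999)) = Q(sqrt(111)) = Q(sqrt(111)), and the splitting field collapses to a single degree-2 extension with Galois group Z/2Z.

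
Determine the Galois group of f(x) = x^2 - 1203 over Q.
Gal(K/Q) = Z/2Z (cyclic of order 2)

x^2 - 1203 is irreducible over Q since 1203 is not a rational square. The splitting field Q(sqrt(1203)) has degree 2 over Q, and its unique nontrivial automorphism is sqrt(1203) ↦ -sqrt(1203). Hence Gal(Q(sqrt(1203))/Q) = Z/2Z.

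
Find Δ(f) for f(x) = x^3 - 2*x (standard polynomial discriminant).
Δ = 32

For a depressed cubic x^3 + p x + q the discriminant is Δ = -4 p^3 - 27 q^2 = -4*(-2)^3 - 27*(0)^2 = 32 - 0 = 32.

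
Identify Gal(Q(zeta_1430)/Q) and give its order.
|Gal(Q(zeta_1430)/Q)| = phi(1430) = 480; group ≅ (Z/1430Z)^* ≅ Z/4Z × Z/10Z × Z/12Z

The n-th cyclotomic polynomial Φ_1430(x) is the minimal polynomial of zeta_1430 over Q and has degree phi(1430) = 480. So Q(zeta_1430) is a degree-480 Galois extension with Galois group (Z/1430Z)^*. By CRT, (Z/1430Z)^* ≅ (Z/2Z)^* × (Z/5Z)^* × (Z/11Z)^* × (Z/13Z)^*. Each prime-power unit group is (Z/2Z)^* ≅ trivial group (order 1); (Z/5Z)^* ≅ Z/4Z; (Z/11Z)^* ≅ Z/10Z; (Z/13Z)^* ≅ Z/12Z. Hence Gal(Q(zeta_1430)/Q) ≅ Z/4Z × Z/10Z × Z/12Z.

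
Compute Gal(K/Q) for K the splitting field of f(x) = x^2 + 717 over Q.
Gal(K/Q) = Z/2Z (cyclic of order 2)

x^2 + 717 is irreducible over Q since -717 is not a rational square. The splitting field Q(sqrt(-717)) has degree 2 over Q, and its unique nontrivial automorphism is sqrt(-717) ↦ -sqrt(-717). Hence Gal(Q(sqrt(-717))/Q) = Z/2Z.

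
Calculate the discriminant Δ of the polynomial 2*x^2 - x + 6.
Δ = -47

For a quadratic a x^2 + b x + c the discriminant is Δ = b^2 - 4ac = (-1)^2 - 4*(2)*(6) = 1 - (48) = -47.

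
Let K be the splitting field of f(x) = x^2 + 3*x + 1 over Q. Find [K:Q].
[K:Q] = 2

The discriminant of x^2 + (3)*x + (1) is b^2 - 4c = 9 - (4) = 5. Since 5 is not a perfect square in Q, the polynomial is irreducible over Q. Its two roots generate a degree-2 extension, so [K:Q] = 2.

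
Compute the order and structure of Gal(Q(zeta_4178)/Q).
|Gal(Q(zeta_4178)/Q)| = phi(4178) = 2088; group ≅ (Z/4178Z)^* ≅ Z/2088Z

The n-th cyclotomic polynomial Φ_4178(x) is the minimal polynomial of zeta_4178 over Q and has degree phi(4178) = 2088. So Q(zeta_4178) is a degree-2088 Galois extension with Galois group (Z/4178Z)^*. By CRT, (Z/4178Z)^* ≅ (Z/2Z)^* × (Z/2089Z)^*. Each prime-power unit group is (Z/2Z)^* ≅ trivial group (order 1); (Z/2089Z)^* ≅ Z/2088Z. Hence Gal(Q(zeta_4178)/Q) ≅ Z/2088Z.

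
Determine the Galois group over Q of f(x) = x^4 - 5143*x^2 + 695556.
Gal(K/Q) = Z/2Z (cyclic of order 2)

f factors as (x^2 - 139)(x^2 - 5004), so the splitting field is K = Q(sqrt(139), sqrt(5004)). The squarefree part of 139 is 139 and the squarefree part of 5004 is also 139, so sqrt(139) and sqrt(5004) are both rational multiples of sqrt(139). Hence Q(sqrt(139)) = Q(sqrt(5004)) = Q(sqrt(139)), and the splitting field collapses to a single degree-2 extension with Galois group Z/2Z.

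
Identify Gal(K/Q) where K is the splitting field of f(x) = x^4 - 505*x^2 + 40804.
Gal(K/Q) = Z/2Z (cyclic of order 2)

f factors as (x^2 - 404)(x^2 - 101), so the splitting field is K = Q(sqrt(404), sqrt(101)). The squarefree part of 404 is 101 and the squarefree part of 101 is also 101, so sqrt(404) and sqrt(101) are both rational multiples of sqrt(101). Hence Q(sqrt(404)) = Q(sqrt(101)) = Q(sqrt(101)), and the splitting field collapses to a single degree-2 extension with Galois group Z/2Z.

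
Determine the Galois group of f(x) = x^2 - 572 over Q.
Gal(K/Q) = Z/2Z (cyclic of order 2)

x^2 - 572 is irreducible over Q since 572 is not a rational square. The splitting field Q(sqrt(572)) has degree 2 over Q, and its unique nontrivial automorphism is sqrt(572) ↦ -sqrt(572). Hence Gal(Q(sqrt(572))/Q) = Z/2Z.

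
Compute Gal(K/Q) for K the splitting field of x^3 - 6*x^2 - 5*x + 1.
Gal(K/Q) = S_3 (symmetric group of order 6)

Compute the discriminant of x^3 + (-6)*x^2 + (-5)*x + (1): Δ = 2777. Since Δ is not a rational square, the Galois group is not contained in A_3; it must be the full S_3 (irreducibility of the cubic rules out anything smaller).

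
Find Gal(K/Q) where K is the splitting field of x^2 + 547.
Gal(K/Q) = Z/2Z (cyclic of order 2)

x^2 + 547 is irreducible over Q since -547 is not a rational square. The splitting field Q(sqrt(-547)) has degree 2 over Q, and its unique nontrivial automorphism is sqrt(-547) ↦ -sqrt(-547). Hence Gal(Q(sqrt(-547))/Q) = Z/2Z.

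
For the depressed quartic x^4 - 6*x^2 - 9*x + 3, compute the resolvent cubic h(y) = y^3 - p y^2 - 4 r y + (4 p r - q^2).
h(y) = y^3 + 6*y^2 - 12*y - 153

Identify coefficients: p = -6, q = -9, r = 3.
Plug into h(y) = y^3 - p y^2 - 4 r y + (4 p r - q^2):
  h(y) = y^3 - (-6) y^2 - 4*(3) y + (4*(-6)*(3) - (-9)^2)
       = y^3 + (6) y^2 + (-12) y + (-153).
Simplifying: h(y) = y^3 + 6*y^2 - 12*y - 153.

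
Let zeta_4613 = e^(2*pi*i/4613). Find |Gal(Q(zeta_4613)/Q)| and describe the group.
|Gal(Q(zeta_4613)/Q)| = phi(4613) = 3948; group ≅ (Z/4613Z)^* ≅ Z/6Z × Z/658Z

The n-th cyclotomic polynomial Φ_4613(x) is the minimal polynomial of zeta_4613 over Q and has degree phi(4613) = 3948. So Q(zeta_4613) is a degree-3948 Galois extension with Galois group (Z/4613Z)^*. By CRT, (Z/4613Z)^* ≅ (Z/7Z)^* × (Z/659Z)^*. Each prime-power unit group is (Z/7Z)^* ≅ Z/6Z; (Z/659Z)^* ≅ Z/658Z. Hence Gal(Q(zeta_4613)/Q) ≅ Z/6Z × Z/658Z.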